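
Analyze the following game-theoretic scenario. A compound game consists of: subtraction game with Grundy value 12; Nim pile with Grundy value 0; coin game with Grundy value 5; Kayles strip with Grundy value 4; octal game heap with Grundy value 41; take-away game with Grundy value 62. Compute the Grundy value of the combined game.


By the Sprague-Grundy theorem, the Grundy value of a sum of games is the XOR of individual Grundy values.
subtraction game: Grundy value = 12. Running XOR: 0 XOR 12 = 12
Nim pile: Grundy value = 0. Running XOR: 12 XOR 0 = 12
coin game: Grundy value = 5. Running XOR: 12 XOR 5 = 9
Kayles strip: Grundy value = 4. Running XOR: 9 XOR 4 = 13
octal game heap: Grundy value = 41. Running XOR: 13 XOR 41 = 36
take-away game: Grundy value = 62. Running XOR: 36 XOR 62 = 26
The combined Grundy value is 26.

26


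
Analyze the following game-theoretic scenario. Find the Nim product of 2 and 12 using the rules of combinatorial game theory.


Nim multiplication is bilinear over XOR: (u XOR v) * w = (u*w) XOR (v*w).
So we split each operand into its bit components and XOR the pairwise Nim products.
2 = 2 (as XOR of powers of 2).
12 = 4 + 8 (as XOR of powers of 2).
Using the standard Nim-product table on single bits:
  2*2 = 3,   2*4 = 8,   2*8 = 12,
  4*4 = 6,   4*8 = 11,  8*8 = 13,
and  1*x = x (identity), k*l = l*k (commutative).
Pairwise Nim products:
  2 * 4 = 8
  2 * 8 = 12
XOR them: 8 XOR 12 = 4.
Result: 2 * 12 = 4 (in Nim).

4


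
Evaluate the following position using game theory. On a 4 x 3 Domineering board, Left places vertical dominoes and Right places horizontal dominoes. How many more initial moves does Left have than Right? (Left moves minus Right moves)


Board is 4 x 3 (rows x cols).
Left (vertical) placements: (rows-1) * cols = 3 * 3 = 9
Right (horizontal) placements: rows * (cols-1) = 4 * 2 = 8
Advantage = Left - Right = 9 - 8 = 1

1


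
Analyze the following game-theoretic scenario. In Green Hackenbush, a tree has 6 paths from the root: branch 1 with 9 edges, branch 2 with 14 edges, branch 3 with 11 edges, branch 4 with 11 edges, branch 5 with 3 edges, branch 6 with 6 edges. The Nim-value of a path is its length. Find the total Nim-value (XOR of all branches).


The tree has 6 branches from the ground vertex.
In Green Hackenbush, the Nim-value of a simple path of length k is k.
Branch 1: length 9, Nim-value = 9
Branch 2: length 14, Nim-value = 14
Branch 3: length 11, Nim-value = 11
Branch 4: length 11, Nim-value = 11
Branch 5: length 3, Nim-value = 3
Branch 6: length 6, Nim-value = 6
Total Nim-value = XOR of all branch values:
0 XOR 9 = 9
9 XOR 14 = 7
7 XOR 11 = 12
12 XOR 11 = 7
7 XOR 3 = 4
4 XOR 6 = 2
Nim-value of the tree = 2

2


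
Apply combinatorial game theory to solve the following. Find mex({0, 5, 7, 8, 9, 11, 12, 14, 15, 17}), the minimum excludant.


Set = {0, 5, 7, 8, 9, 11, 12, 14, 15, 17}
0 is in the set.
1 is NOT in the set. This is the mex.
mex = 1

1


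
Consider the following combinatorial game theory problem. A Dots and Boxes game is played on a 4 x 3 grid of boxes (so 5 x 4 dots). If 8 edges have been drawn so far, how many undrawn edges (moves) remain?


Grid: 4 x 3 boxes, i.e. 5 rows and 4 columns of dots.
Horizontal edges: (rows + 1) * cols = 5 * 3 = 15
Vertical edges: rows * (cols + 1) = 4 * 4 = 16
Total edges: 15 + 16 = 31
Edges drawn: 8
Remaining: 31 - 8 = 23

23


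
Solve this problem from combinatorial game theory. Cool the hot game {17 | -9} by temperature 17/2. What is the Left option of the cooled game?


Original game: {17 | -9} (a switch {a | b} with a > b).
Cooling by t (for t below the temperature (a - b)/2 = 13) taxes each move by t: {a | b} cooled by t is {a - t | b + t}.
Cooling amount: t = 17/2
Cooled Left option: 17 - 17/2 = 17/2
Cooled Right option: -9 + 17/2 = -1/2
Cooled game: {17/2 | -1/2}
Left option = 17/2

17/2


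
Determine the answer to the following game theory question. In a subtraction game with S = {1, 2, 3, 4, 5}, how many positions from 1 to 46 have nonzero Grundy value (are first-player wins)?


Subtraction set S = {1, 2, 3, 4, 5}, so G(n) = n mod 6.
G(n) = 0 when n is a multiple of 6.
Multiples of 6 in [1, 46]: 7
N-positions (nonzero Grundy) = 46 - 7 = 39

39


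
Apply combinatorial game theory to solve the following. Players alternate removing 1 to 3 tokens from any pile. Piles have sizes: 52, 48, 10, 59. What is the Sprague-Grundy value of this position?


Subtraction set: {1, 2, 3}
For this subtraction set, G(n) = n mod 4 (period = max + 1 = 4).
Pile 1 (size 52): G(52) = 52 mod 4 = 0
Pile 2 (size 48): G(48) = 48 mod 4 = 0
Pile 3 (size 10): G(10) = 10 mod 4 = 2
Pile 4 (size 59): G(59) = 59 mod 4 = 3
Total Grundy value = XOR of all: 0 XOR 0 XOR 2 XOR 3 = 1

1


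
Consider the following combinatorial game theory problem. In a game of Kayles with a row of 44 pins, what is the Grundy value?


Kayles: a move removes 1 or 2 adjacent pins from a contiguous row.
Removing pins from a row of k leaves two independent rows (a, b) with a + b = k - 1 (one pin) or a + b = k - 2 (two pins); an end removal gives a = 0.
By Sprague-Grundy, G(k) = mex{ G(a) XOR G(b) } over all these splits. G(0) = 0.
G(1): splits (0,0):0^0=0 -> mex({0}) = 1
G(2): splits (0,1):0^1=1 (0,0):0^0=0 -> mex({0, 1}) = 2
G(3): splits (0,2):0^2=2 (1,1):1^1=0 (0,1):0^1=1 -> mex({0, 1, 2}) = 3
G(4): splits (0,3):0^3=3 (1,2):1^2=3 (0,2):0^2=2 (1,1):1^1=0 -> mex({0, 2, 3}) = 1
G(5): splits (0,4):0^1=1 (1,3):1^3=2 (2,2):2^2=0 (0,3):0^3=3 (1,2):1^2=3 -> mex({0, 1, 2, 3}) = 4
G(6) = mex({0, 1, 2, 4}) = 3
G(7) = mex({0, 1, 3, 4, 5}) = 2
G(8) = mex({0, 2, 3, 5, 6}) = 1
G(9) = mex({0, 1, 2, 3, 6, 7}) = 4
G(10) = mex({0, 1, 3, 4, 5, 7}) = 2
G(11) = mex({0, 1, 2, 3, 4, 5}) = 6
G(12) = mex({0, 1, 2, 3, 5, 6, 7}) = 4
G(13) = mex({0, 2, 3, 4, 6, 7}) = 1
G(14) = mex({0, 1, 4, 5, 6, 7}) = 2
G(15) = mex({0, 1, 2, 3, 4, 5, 6}) = 7
G(16) = mex({0, 2, 3, 5, 6, 7}) = 1
G(17) = mex({0, 1, 2, 3, 5, 6, 7}) = 4
G(18) = mex({0, 1, 2, 4, 5, 6}) = 3
G(19) = mex({0, 1, 3, 4, 5, 7}) = 2
G(20) = mex({0, 2, 3, 4, 5, 6, 7}) = 1
G(21) = mex({0, 1, 2, 3, 5, 6, 7}) = 4
G(22) = mex({0, 1, 2, 3, 4, 5, 7}) = 6
G(23) = mex({0, 1, 2, 3, 4, 5, 6}) = 7
G(24) = mex({0, 1, 2, 3, 5, 6, 7}) = 4
G(25) = mex({0, 2, 3, 4, 6, 7}) = 1
G(26) = mex({0, 1, 3, 4, 5, 6, 7}) = 2
G(27) = mex({0, 1, 2, 3, 4, 5, 6, 7}) = 8
G(28) = mex({0, 1, 2, 3, 4, 6, 7, 8}) = 5
G(29) = mex({0, 1, 2, 3, 5, 6, 7, 8, 9}) = 4
G(30) = mex({0, 1, 2, 3, 4, 5, 6, 9, 10}) = 7
G(31) = mex({0, 1, 3, 4, 5, 7, 10, 11}) = 2
G(32) = mex({0, 2, 3, 4, 5, 6, 7, 9, 11}) = 1
G(33) = mex({0, 1, 2, 3, 4, 5, 6, 7, 9, 12}) = 8
G(34) = mex({0, 1, 2, 3, 4, 5, 7, 8, 11, 12}) = 6
G(35) = mex({0, 1, 2, 3, 4, 5, 6, 8, 9, 10, 11}) = 7
G(36) = mex({0, 1, 2, 3, 5, 6, 7, 9, 10}) = 4
G(37) = mex({0, 2, 3, 4, 6, 7, 9, 10, 11, 12}) = 1
G(38) = mex({0, 1, 3, 4, 5, 6, 7, 9, 10, 11, 12}) = 2
G(39) = mex({0, 1, 2, 4, 5, 6, 7, 9, 10, 12, 14}) = 3
G(40) = mex({0, 2, 3, 4, 6, 7, 11, 12, 14}) = 1
G(41) = mex({0, 1, 2, 3, 5, 6, 7, 9, 10, 11, 12}) = 4
G(42) = mex({0, 1, 2, 3, 4, 5, 6, 9, 10}) = 7
G(43) = mex({0, 1, 3, 4, 5, 7, 9, 10, 12, 15}) = 2
G(44) = mex({0, 2, 3, 4, 5, 6, 7, 9, 10, 12, 15}) = 1
Therefore G(44) = 1.

1


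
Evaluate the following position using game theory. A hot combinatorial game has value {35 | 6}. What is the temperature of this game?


The game is {35 | 6}, a switch {a | b} with numbers a > b.
Cooling {a | b} by t gives {a - t | b + t}, which stops being hot when a - t = b + t, i.e. at t = (a - b)/2. So the temperature of a switch is (a - b)/2.
Temperature = (Left option - Right option) / 2
= (35 - (6)) / 2
= 29 / 2
= 29/2

29/2


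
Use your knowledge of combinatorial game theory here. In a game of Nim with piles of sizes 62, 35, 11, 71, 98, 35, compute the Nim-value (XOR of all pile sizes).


We need the XOR (exclusive or) of all pile sizes.
After XOR-ing pile 1 (size 62): 0 XOR 62 = 62
After XOR-ing pile 2 (size 35): 62 XOR 35 = 29
After XOR-ing pile 3 (size 11): 29 XOR 11 = 22
After XOR-ing pile 4 (size 71): 22 XOR 71 = 81
After XOR-ing pile 5 (size 98): 81 XOR 98 = 51
After XOR-ing pile 6 (size 35): 51 XOR 35 = 16
The Nim-value of this position is 16.

16


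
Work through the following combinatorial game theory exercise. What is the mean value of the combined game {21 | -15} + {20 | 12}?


G1 = {21 | -15}, G2 = {20 | 12}
Each is a switch {a | b} with numbers a > b; its mean value is (a + b)/2, and mean value is additive over game sums: m(G1 + G2) = m(G1) + m(G2).
Mean of G1 = (21 + (-15))/2 = 6/2 = 3
Mean of G2 = (20 + (12))/2 = 32/2 = 16
Mean of G1 + G2 = 3 + 16 = 19

19


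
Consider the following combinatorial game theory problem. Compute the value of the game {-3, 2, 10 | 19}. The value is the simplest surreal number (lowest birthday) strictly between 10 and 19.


Left options: {-3, 2, 10}, max = 10
Right options: {19}, min = 19
All options are numbers and max(Left) < min(Right), so by the simplicity theorem the value is the simplest (earliest-born) number strictly between 10 and 19.
Integers 11 through 18 all lie strictly between 10 and 19.
Among integers, the simplest (lowest birthday = smallest |n|; 0 is born on day 0, +-n on day n) is 11.
No non-integer in the interval can be simpler: if x is a non-integer in the interval, then floor(x) or ceil(x) also lies in the interval (the interval contains an integer), and both are proper prefixes of x's sign expansion, i.e. born earlier. So the game value is 11.
Game value = 11

11


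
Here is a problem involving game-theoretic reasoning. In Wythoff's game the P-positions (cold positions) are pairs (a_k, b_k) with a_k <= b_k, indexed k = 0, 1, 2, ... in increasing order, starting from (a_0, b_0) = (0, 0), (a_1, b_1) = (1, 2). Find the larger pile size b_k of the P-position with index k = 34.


By Wythoff's theorem, a_k = floor(k * phi) and b_k = floor(k * phi^2) = a_k + k, where phi = (1 + sqrt(5))/2 is the golden ratio.
phi = (1 + sqrt(5))/2 = 1.618034
phi^2 = phi + 1 = 2.618034
k = 34
k * phi^2 = 34 * 2.618034 = 89.013156
b_34 = floor(k * phi^2) = 89 (check: a_34 + k = 55 + 34 = 89)

89


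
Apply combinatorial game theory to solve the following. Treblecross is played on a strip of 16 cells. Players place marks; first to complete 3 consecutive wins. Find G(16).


Treblecross: place X on empty cells; 3-in-a-row wins.
Playing within two cells of an existing X lets the opponent win at once, so sensible play treats the cells i-2..i+2 around each X as dead. The player left with no safe cell loses, so this is a normal-play take-away game on strips of safe cells.
Placing X at cell i (0-indexed) of a strip of k safe cells leaves independent strips of sizes max(0, i-2) and max(0, k-i-3). Hence G(k) = mex{ G(max(0,i-2)) XOR G(max(0,k-i-3)) : 0 <= i < k }, with G(0) = 0.
G(1): splits (0,0):0^0=0 -> mex({0}) = 1
G(2): splits (0,0):0^0=0 -> mex({0}) = 1
G(3): splits (0,0):0^0=0 -> mex({0}) = 1
G(4): splits (0,1):0^1=1 (0,0):0^0=0 -> mex({0, 1}) = 2
G(5): splits (0,2):0^1=1 (0,1):0^1=1 (0,0):0^0=0 -> mex({0, 1}) = 2
G(6) = mex({1}) = 0
G(7) = mex({0, 1, 2}) = 3
G(8) = mex({0, 1, 2}) = 3
G(9) = mex({0, 2}) = 1
G(10) = mex({0, 2, 3}) = 1
G(11) = mex({0, 3}) = 1
G(12) = mex({1, 3}) = 0
G(13) = mex({0, 1, 2, 3}) = 4
G(14) = mex({0, 1, 2}) = 3
G(15) = mex({0, 1, 2}) = 3
G(16) = mex({0, 1, 2, 4}) = 3
Therefore G(16) = 3.

3


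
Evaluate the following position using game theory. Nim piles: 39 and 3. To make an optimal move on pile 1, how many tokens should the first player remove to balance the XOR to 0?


Piles: 39 and 3
Current XOR: 39 XOR 3 = 36 (non-zero, so this is an N-position).
To make the XOR zero, we need to find a move that balances the piles.
For pile 1 (size 39): target = 39 XOR 36 = 3
We reduce pile 1 from 39 to 3.
Tokens removed: 39 - 3 = 36
Verification: 3 XOR 3 = 0

36


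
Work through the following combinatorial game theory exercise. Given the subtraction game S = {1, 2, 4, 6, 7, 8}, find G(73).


The subtraction set is S = {1, 2, 4, 6, 7, 8}.
G(k) = mex{ G(k - s) : s in S, s <= k }. We compute iteratively: G(0) = 0.
G(1) = mex({0}) = 1
G(2) = mex({0, 1}) = 2
G(3) = mex({1, 2}) = 0
G(4) = mex({0, 2}) = 1
G(5) = mex({0, 1}) = 2
G(6) = mex({0, 1, 2}) = 3
G(7) = mex({0, 1, 2, 3}) = 4
G(8) = mex({0, 1, 2, 3, 4}) = 5
G(9) = mex({0, 1, 2, 4, 5}) = 3
G(10) = mex({0, 1, 2, 3, 5}) = 4
G(11) = mex({0, 1, 2, 3, 4}) = 5
G(12) = mex({1, 2, 3, 4, 5}) = 0
G(13) = mex({0, 2, 3, 4, 5}) = 1
G(14) = mex({0, 1, 3, 4, 5}) = 2
G(15) = mex({1, 2, 3, 4, 5}) = 0
G(16) = mex({0, 2, 3, 4, 5}) = 1
G(17) = mex({0, 1, 3, 4, 5}) = 2
G(18) = mex({0, 1, 2, 4, 5}) = 3
G(19) = mex({0, 1, 2, 3, 5}) = 4
Observe that G(12)..G(19) = 0, 1, 2, 0, 1, 2, 3, 4 repeats G(0)..G(7) = 0, 1, 2, 0, 1, 2, 3, 4.
For k >= max(S) = 8, G(k) is determined by the previous 8 values G(k-8)..G(k-1); a window of 8 consecutive values has recurred shifted by 12, so by induction G(k + 12) = G(k) for all k >= 0: the sequence is periodic from the start with period 12.
One period: G(0..11) = 0, 1, 2, 0, 1, 2, 3, 4, 5, 3, 4, 5.
73 mod 12 = 1, so G(73) = G(1) = 1.

1


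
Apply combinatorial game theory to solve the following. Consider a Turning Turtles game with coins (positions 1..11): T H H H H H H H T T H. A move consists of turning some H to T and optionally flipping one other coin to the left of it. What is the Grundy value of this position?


Coins: T H H H H H H H T T H
Key fact: a single head at position k behaves exactly like a Nim heap of size k (turning it to T and optionally flipping a coin at j < k corresponds to moving the heap from k to j, or to 0), and heads combine as a disjunctive sum (two heads at the same place would cancel, matching j XOR j = 0). So the Nim-value is the XOR of the 1-indexed positions of the heads.
Face-up positions (1-indexed): [2, 3, 4, 5, 6, 7, 8, 11]
XOR 0 with 2: 0 XOR 2 = 2
XOR 2 with 3: 2 XOR 3 = 1
XOR 1 with 4: 1 XOR 4 = 5
XOR 5 with 5: 5 XOR 5 = 0
XOR 0 with 6: 0 XOR 6 = 6
XOR 6 with 7: 6 XOR 7 = 1
XOR 1 with 8: 1 XOR 8 = 9
XOR 9 with 11: 9 XOR 11 = 2
Nim-value = 2

2


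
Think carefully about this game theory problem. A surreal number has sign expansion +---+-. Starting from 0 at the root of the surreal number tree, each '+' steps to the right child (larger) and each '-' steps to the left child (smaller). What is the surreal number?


Sign expansion: +---+-
Rule: track bounds (lo, hi), initially (-inf, +inf). On '+', the current value becomes lo and we move to the simplest number in (value, hi): value + 1 if hi = +inf, otherwise the midpoint (value + hi)/2. On '-', the current value becomes hi and we move to value - 1 if lo = -inf, otherwise the midpoint (lo + value)/2.
Start at 0.
Step 1: sign = +, move right. Bounds: (0, +inf). Value = 1
Step 2: sign = -, move left. Bounds: (0, 1). Value = 1/2
Step 3: sign = -, move left. Bounds: (0, 1/2). Value = 1/4
Step 4: sign = -, move left. Bounds: (0, 1/4). Value = 1/8
Step 5: sign = +, move right. Bounds: (1/8, 1/4). Value = 3/16
Step 6: sign = -, move left. Bounds: (1/8, 3/16). Value = 5/32
The surreal number with sign expansion +---+- is 5/32.

5/32


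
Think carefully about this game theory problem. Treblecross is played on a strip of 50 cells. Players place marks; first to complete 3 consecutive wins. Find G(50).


Treblecross: place X on empty cells; 3-in-a-row wins.
Playing within two cells of an existing X lets the opponent win at once, so sensible play treats the cells i-2..i+2 around each X as dead. The player left with no safe cell loses, so this is a normal-play take-away game on strips of safe cells.
Placing X at cell i (0-indexed) of a strip of k safe cells leaves independent strips of sizes max(0, i-2) and max(0, k-i-3). Hence G(k) = mex{ G(max(0,i-2)) XOR G(max(0,k-i-3)) : 0 <= i < k }, with G(0) = 0.
G(1): splits (0,0):0^0=0 -> mex({0}) = 1
G(2): splits (0,0):0^0=0 -> mex({0}) = 1
G(3): splits (0,0):0^0=0 -> mex({0}) = 1
G(4): splits (0,1):0^1=1 (0,0):0^0=0 -> mex({0, 1}) = 2
G(5): splits (0,2):0^1=1 (0,1):0^1=1 (0,0):0^0=0 -> mex({0, 1}) = 2
G(6) = mex({1}) = 0
G(7) = mex({0, 1, 2}) = 3
G(8) = mex({0, 1, 2}) = 3
G(9) = mex({0, 2}) = 1
G(10) = mex({0, 2, 3}) = 1
G(11) = mex({0, 3}) = 1
G(12) = mex({1, 3}) = 0
G(13) = mex({0, 1, 2, 3}) = 4
G(14) = mex({0, 1, 2}) = 3
G(15) = mex({0, 1, 2}) = 3
G(16) = mex({0, 1, 2, 4}) = 3
G(17) = mex({0, 1, 3, 4}) = 2
G(18) = mex({0, 1, 3, 4}) = 2
G(19) = mex({0, 1, 3, 5}) = 2
G(20) = mex({0, 1, 2, 3, 5}) = 4
G(21) = mex({0, 1, 2, 3, 5}) = 4
G(22) = mex({1, 2, 6}) = 0
G(23) = mex({0, 1, 2, 3, 4, 6}) = 5
G(24) = mex({0, 1, 2, 3, 4}) = 5
G(25) = mex({0, 1, 3, 4, 7}) = 2
G(26) = mex({0, 1, 3, 4, 5, 7}) = 2
G(27) = mex({0, 1, 3, 5}) = 2
G(28) = mex({0, 1, 2, 5}) = 3
G(29) = mex({0, 1, 2, 4, 5, 6}) = 3
G(30) = mex({1, 2, 4, 6}) = 0
G(31) = mex({0, 1, 2, 3, 4, 6}) = 5
G(32) = mex({1, 2, 3, 4, 7}) = 0
G(33) = mex({0, 3, 7}) = 1
G(34) = mex({0, 2, 3, 5, 7}) = 1
G(35) = mex({0, 2, 3, 5, 6}) = 1
G(36) = mex({0, 1, 2, 5, 6}) = 3
G(37) = mex({0, 1, 2, 4, 5, 6}) = 3
G(38) = mex({0, 1, 2, 4}) = 3
G(39) = mex({0, 1, 2, 3, 4, 7}) = 5
G(40) = mex({0, 1, 2, 3, 4, 5, 7}) = 6
G(41) = mex({0, 1, 2, 3, 5, 7}) = 4
G(42) = mex({0, 1, 2, 3, 5, 6, 7}) = 4
G(43) = mex({0, 2, 3, 5, 6}) = 1
G(44) = mex({1, 2, 3, 4, 5, 6}) = 0
G(45) = mex({0, 1, 2, 3, 4, 6, 7}) = 5
G(46) = mex({0, 1, 2, 3, 4, 7}) = 5
G(47) = mex({0, 1, 2, 3, 4, 5, 7}) = 6
G(48) = mex({0, 1, 2, 3, 4, 5, 7}) = 6
G(49) = mex({0, 1, 3, 4, 5, 7}) = 2
G(50) = mex({0, 1, 2, 3, 4, 5, 6}) = 7
Therefore G(50) = 7.

7


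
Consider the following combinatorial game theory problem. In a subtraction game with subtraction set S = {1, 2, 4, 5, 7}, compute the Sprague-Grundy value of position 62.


The subtraction set is S = {1, 2, 4, 5, 7}.
G(k) = mex{ G(k - s) : s in S, s <= k }. We compute iteratively: G(0) = 0.
G(1) = mex({0}) = 1
G(2) = mex({0, 1}) = 2
G(3) = mex({1, 2}) = 0
G(4) = mex({0, 2}) = 1
G(5) = mex({0, 1}) = 2
G(6) = mex({1, 2}) = 0
G(7) = mex({0, 2}) = 1
G(8) = mex({0, 1}) = 2
G(9) = mex({1, 2}) = 0
Observe that G(3)..G(9) = 0, 1, 2, 0, 1, 2, 0 repeats G(0)..G(6) = 0, 1, 2, 0, 1, 2, 0.
For k >= max(S) = 7, G(k) is determined by the previous 7 values G(k-7)..G(k-1); a window of 7 consecutive values has recurred shifted by 3, so by induction G(k + 3) = G(k) for all k >= 0: the sequence is periodic from the start with period 3.
One period: G(0..2) = 0, 1, 2.
62 mod 3 = 2, so G(62) = G(2) = 2.

2


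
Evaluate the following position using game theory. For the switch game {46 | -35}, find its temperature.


The game is {46 | -35}, a switch {a | b} with numbers a > b.
Cooling {a | b} by t gives {a - t | b + t}, which stops being hot when a - t = b + t, i.e. at t = (a - b)/2. So the temperature of a switch is (a - b)/2.
Temperature = (Left option - Right option) / 2
= (46 - (-35)) / 2
= 81 / 2
= 81/2

81/2


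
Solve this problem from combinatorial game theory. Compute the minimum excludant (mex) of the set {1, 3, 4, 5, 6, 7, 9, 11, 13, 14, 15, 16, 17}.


Set = {1, 3, 4, 5, 6, 7, 9, 11, 13, 14, 15, 16, 17}
0 is NOT in the set. This is the mex.
mex = 0

0


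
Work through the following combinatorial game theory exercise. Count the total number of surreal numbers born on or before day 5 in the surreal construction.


Day 0: {|} = 0 is born. Count = 1.
Day n: the number of surreal numbers born by day n is 2^(n+1) - 1.
By day 0: 2^1 - 1 = 1
By day 1: 2^2 - 1 = 3
By day 2: 2^3 - 1 = 7
By day 3: 2^4 - 1 = 15
By day 4: 2^5 - 1 = 31
By day 5: 2^6 - 1 = 63
By day 5: 63 surreal numbers.

63


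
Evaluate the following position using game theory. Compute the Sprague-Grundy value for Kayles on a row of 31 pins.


Kayles: a move removes 1 or 2 adjacent pins from a contiguous row.
Removing pins from a row of k leaves two independent rows (a, b) with a + b = k - 1 (one pin) or a + b = k - 2 (two pins); an end removal gives a = 0.
By Sprague-Grundy, G(k) = mex{ G(a) XOR G(b) } over all these splits. G(0) = 0.
G(1): splits (0,0):0^0=0 -> mex({0}) = 1
G(2): splits (0,1):0^1=1 (0,0):0^0=0 -> mex({0, 1}) = 2
G(3): splits (0,2):0^2=2 (1,1):1^1=0 (0,1):0^1=1 -> mex({0, 1, 2}) = 3
G(4): splits (0,3):0^3=3 (1,2):1^2=3 (0,2):0^2=2 (1,1):1^1=0 -> mex({0, 2, 3}) = 1
G(5): splits (0,4):0^1=1 (1,3):1^3=2 (2,2):2^2=0 (0,3):0^3=3 (1,2):1^2=3 -> mex({0, 1, 2, 3}) = 4
G(6) = mex({0, 1, 2, 4}) = 3
G(7) = mex({0, 1, 3, 4, 5}) = 2
G(8) = mex({0, 2, 3, 5, 6}) = 1
G(9) = mex({0, 1, 2, 3, 6, 7}) = 4
G(10) = mex({0, 1, 3, 4, 5, 7}) = 2
G(11) = mex({0, 1, 2, 3, 4, 5}) = 6
G(12) = mex({0, 1, 2, 3, 5, 6, 7}) = 4
G(13) = mex({0, 2, 3, 4, 6, 7}) = 1
G(14) = mex({0, 1, 4, 5, 6, 7}) = 2
G(15) = mex({0, 1, 2, 3, 4, 5, 6}) = 7
G(16) = mex({0, 2, 3, 5, 6, 7}) = 1
G(17) = mex({0, 1, 2, 3, 5, 6, 7}) = 4
G(18) = mex({0, 1, 2, 4, 5, 6}) = 3
G(19) = mex({0, 1, 3, 4, 5, 7}) = 2
G(20) = mex({0, 2, 3, 4, 5, 6, 7}) = 1
G(21) = mex({0, 1, 2, 3, 5, 6, 7}) = 4
G(22) = mex({0, 1, 2, 3, 4, 5, 7}) = 6
G(23) = mex({0, 1, 2, 3, 4, 5, 6}) = 7
G(24) = mex({0, 1, 2, 3, 5, 6, 7}) = 4
G(25) = mex({0, 2, 3, 4, 6, 7}) = 1
G(26) = mex({0, 1, 3, 4, 5, 6, 7}) = 2
G(27) = mex({0, 1, 2, 3, 4, 5, 6, 7}) = 8
G(28) = mex({0, 1, 2, 3, 4, 6, 7, 8}) = 5
G(29) = mex({0, 1, 2, 3, 5, 6, 7, 8, 9}) = 4
G(30) = mex({0, 1, 2, 3, 4, 5, 6, 9, 10}) = 7
G(31) = mex({0, 1, 3, 4, 5, 7, 10, 11}) = 2
Therefore G(31) = 2.

2


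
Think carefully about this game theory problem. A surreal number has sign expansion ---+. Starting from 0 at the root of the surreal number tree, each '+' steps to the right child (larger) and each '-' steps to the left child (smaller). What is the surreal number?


Sign expansion: ---+
Rule: track bounds (lo, hi), initially (-inf, +inf). On '+', the current value becomes lo and we move to the simplest number in (value, hi): value + 1 if hi = +inf, otherwise the midpoint (value + hi)/2. On '-', the current value becomes hi and we move to value - 1 if lo = -inf, otherwise the midpoint (lo + value)/2.
Start at 0.
Step 1: sign = -, move left. Bounds: (-inf, 0). Value = -1
Step 2: sign = -, move left. Bounds: (-inf, -1). Value = -2
Step 3: sign = -, move left. Bounds: (-inf, -2). Value = -3
Step 4: sign = +, move right. Bounds: (-3, -2). Value = -5/2
The surreal number with sign expansion ---+ is -5/2.

-5/2


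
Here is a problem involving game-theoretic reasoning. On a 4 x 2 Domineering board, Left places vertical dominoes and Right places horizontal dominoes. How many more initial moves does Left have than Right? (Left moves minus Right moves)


Board is 4 x 2 (rows x cols).
Left (vertical) placements: (rows-1) * cols = 3 * 2 = 6
Right (horizontal) placements: rows * (cols-1) = 4 * 1 = 4
Advantage = Left - Right = 6 - 4 = 2

2


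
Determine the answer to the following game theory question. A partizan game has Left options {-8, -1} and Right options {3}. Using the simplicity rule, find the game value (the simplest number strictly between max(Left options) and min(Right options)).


Left options: {-8, -1}, max = -1
Right options: {3}, min = 3
All options are numbers and max(Left) < min(Right), so by the simplicity theorem the value is the simplest (earliest-born) number strictly between -1 and 3.
Integers 0 through 2 all lie strictly between -1 and 3.
Among integers, the simplest (lowest birthday = smallest |n|; 0 is born on day 0, +-n on day n) is 0.
No non-integer in the interval can be simpler: if x is a non-integer in the interval, then floor(x) or ceil(x) also lies in the interval (the interval contains an integer), and both are proper prefixes of x's sign expansion, i.e. born earlier. So the game value is 0.
Game value = 0

0


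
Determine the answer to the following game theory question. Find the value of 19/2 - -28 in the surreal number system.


x = 19/2, y = -28
Converting to common denominator: 2
x = 19/2, y = -56/2
x - y = 19/2 - -28 = 75/2

75/2


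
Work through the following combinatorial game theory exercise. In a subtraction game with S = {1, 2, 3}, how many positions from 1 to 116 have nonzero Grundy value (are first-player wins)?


Subtraction set S = {1, 2, 3}, so G(n) = n mod 4.
G(n) = 0 when n is a multiple of 4.
Multiples of 4 in [1, 116]: 29
N-positions (nonzero Grundy) = 116 - 29 = 87

87


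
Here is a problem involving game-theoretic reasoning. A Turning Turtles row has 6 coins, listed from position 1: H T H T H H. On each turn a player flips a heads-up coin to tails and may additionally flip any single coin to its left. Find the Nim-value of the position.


Coins: H T H T H H
Key fact: a single head at position k behaves exactly like a Nim heap of size k (turning it to T and optionally flipping a coin at j < k corresponds to moving the heap from k to j, or to 0), and heads combine as a disjunctive sum (two heads at the same place would cancel, matching j XOR j = 0). So the Nim-value is the XOR of the 1-indexed positions of the heads.
Face-up positions (1-indexed): [1, 3, 5, 6]
XOR 0 with 1: 0 XOR 1 = 1
XOR 1 with 3: 1 XOR 3 = 2
XOR 2 with 5: 2 XOR 5 = 7
XOR 7 with 6: 7 XOR 6 = 1
Nim-value = 1

1


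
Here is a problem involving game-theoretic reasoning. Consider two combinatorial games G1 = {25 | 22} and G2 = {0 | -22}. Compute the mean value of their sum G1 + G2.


G1 = {25 | 22}, G2 = {0 | -22}
Each is a switch {a | b} with numbers a > b; its mean value is (a + b)/2, and mean value is additive over game sums: m(G1 + G2) = m(G1) + m(G2).
Mean of G1 = (25 + (22))/2 = 47/2 = 47/2
Mean of G2 = (0 + (-22))/2 = -22/2 = -11
Mean of G1 + G2 = 47/2 + -11 = 25/2

25/2


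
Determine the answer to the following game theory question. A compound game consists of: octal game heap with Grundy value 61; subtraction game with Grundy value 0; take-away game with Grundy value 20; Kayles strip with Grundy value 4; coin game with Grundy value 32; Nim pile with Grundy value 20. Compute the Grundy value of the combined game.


By the Sprague-Grundy theorem, the Grundy value of a sum of games is the XOR of individual Grundy values.
octal game heap: Grundy value = 61. Running XOR: 0 XOR 61 = 61
subtraction game: Grundy value = 0. Running XOR: 61 XOR 0 = 61
take-away game: Grundy value = 20. Running XOR: 61 XOR 20 = 41
Kayles strip: Grundy value = 4. Running XOR: 41 XOR 4 = 45
coin game: Grundy value = 32. Running XOR: 45 XOR 32 = 13
Nim pile: Grundy value = 20. Running XOR: 13 XOR 20 = 25
The combined Grundy value is 25.

25


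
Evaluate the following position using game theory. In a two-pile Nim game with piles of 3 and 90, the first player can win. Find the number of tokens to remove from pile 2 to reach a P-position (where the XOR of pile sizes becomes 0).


Piles: 3 and 90
Current XOR: 3 XOR 90 = 89 (non-zero, so this is an N-position).
To make the XOR zero, we need to find a move that balances the piles.
For pile 2 (size 90): target = 90 XOR 89 = 3
We reduce pile 2 from 90 to 3.
Tokens removed: 90 - 3 = 87
Verification: 3 XOR 3 = 0

87


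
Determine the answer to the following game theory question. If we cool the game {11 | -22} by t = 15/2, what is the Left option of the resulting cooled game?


Original game: {11 | -22} (a switch {a | b} with a > b).
Cooling by t (for t below the temperature (a - b)/2 = 33/2) taxes each move by t: {a | b} cooled by t is {a - t | b + t}.
Cooling amount: t = 15/2
Cooled Left option: 11 - 15/2 = 7/2
Cooled Right option: -22 + 15/2 = -29/2
Cooled game: {7/2 | -29/2}
Left option = 7/2

7/2


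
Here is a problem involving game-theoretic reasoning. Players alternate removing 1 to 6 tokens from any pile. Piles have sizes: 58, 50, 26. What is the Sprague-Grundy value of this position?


Subtraction set: {1, 2, 3, 4, 5, 6}
For this subtraction set, G(n) = n mod 7 (period = max + 1 = 7).
Pile 1 (size 58): G(58) = 58 mod 7 = 2
Pile 2 (size 50): G(50) = 50 mod 7 = 1
Pile 3 (size 26): G(26) = 26 mod 7 = 5
Total Grundy value = XOR of all: 2 XOR 1 XOR 5 = 6

6


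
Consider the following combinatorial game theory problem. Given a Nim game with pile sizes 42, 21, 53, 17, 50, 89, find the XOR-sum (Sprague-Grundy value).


We need the XOR (exclusive or) of all pile sizes.
After XOR-ing pile 1 (size 42): 0 XOR 42 = 42
After XOR-ing pile 2 (size 21): 42 XOR 21 = 63
After XOR-ing pile 3 (size 53): 63 XOR 53 = 10
After XOR-ing pile 4 (size 17): 10 XOR 17 = 27
After XOR-ing pile 5 (size 50): 27 XOR 50 = 41
After XOR-ing pile 6 (size 89): 41 XOR 89 = 112
The Nim-value of this position is 112.

112


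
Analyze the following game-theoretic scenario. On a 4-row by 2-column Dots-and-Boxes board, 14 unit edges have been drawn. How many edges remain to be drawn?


Grid: 4 x 2 boxes, i.e. 5 rows and 3 columns of dots.
Horizontal edges: (rows + 1) * cols = 5 * 2 = 10
Vertical edges: rows * (cols + 1) = 4 * 3 = 12
Total edges: 10 + 12 = 22
Edges drawn: 14
Remaining: 22 - 14 = 8

8


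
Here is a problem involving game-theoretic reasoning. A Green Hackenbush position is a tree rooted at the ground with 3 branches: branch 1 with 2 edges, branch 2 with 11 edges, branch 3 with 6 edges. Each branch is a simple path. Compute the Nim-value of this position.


The tree has 3 branches from the ground vertex.
In Green Hackenbush, the Nim-value of a simple path of length k is k.
Branch 1: length 2, Nim-value = 2
Branch 2: length 11, Nim-value = 11
Branch 3: length 6, Nim-value = 6
Total Nim-value = XOR of all branch values:
0 XOR 2 = 2
2 XOR 11 = 9
9 XOR 6 = 15
Nim-value of the tree = 15

15


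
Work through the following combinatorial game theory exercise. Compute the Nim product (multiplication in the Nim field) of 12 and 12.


Nim multiplication is bilinear over XOR: (u XOR v) * w = (u*w) XOR (v*w).
So we split each operand into its bit components and XOR the pairwise Nim products.
12 = 4 + 8 (as XOR of powers of 2).
12 = 4 + 8 (as XOR of powers of 2).
Using the standard Nim-product table on single bits:
  2*2 = 3,   2*4 = 8,   2*8 = 12,
  4*4 = 6,   4*8 = 11,  8*8 = 13,
and  1*x = x (identity), k*l = l*k (commutative).
Pairwise Nim products:
  4 * 4 = 6
  4 * 8 = 11
  8 * 4 = 11
  8 * 8 = 13
XOR them: 6 XOR 11 XOR 11 XOR 13 = 11.
Result: 12 * 12 = 11 (in Nim).

11


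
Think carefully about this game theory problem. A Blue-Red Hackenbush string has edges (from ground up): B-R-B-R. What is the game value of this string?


Edges (from ground): B-R-B-R
By Berlekamp's sign-expansion rule, a Blue-Red Hackenbush stalk has the value of the surreal number whose sign sequence is the edge sequence with B -> + and R -> -.
Sign sequence: +-+-
Trace the sign expansion in the surreal number tree, starting from 0:
Edge 1: B (sign +) -> bounds (0, +inf), value = 1
Edge 2: R (sign -) -> bounds (0, 1), value = 1/2
Edge 3: B (sign +) -> bounds (1/2, 1), value = 3/4
Edge 4: R (sign -) -> bounds (1/2, 3/4), value = 5/8
Game value = 5/8

5/8


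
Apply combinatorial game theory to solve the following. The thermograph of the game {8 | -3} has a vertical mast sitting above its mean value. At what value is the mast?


Game = {8 | -3}, a switch {a | b} with numbers a > b.
Its thermograph has left wall a - t and right wall b + t, which meet at t = (a - b)/2, where both equal (a + b)/2. So the mast (mean value) is at (a + b)/2.
Mean = (8 + (-3))/2 = 5/2 = 5/2

5/2


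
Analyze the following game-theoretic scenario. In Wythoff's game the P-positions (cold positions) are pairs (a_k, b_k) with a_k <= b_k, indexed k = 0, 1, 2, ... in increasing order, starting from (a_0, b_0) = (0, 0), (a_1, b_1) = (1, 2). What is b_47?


By Wythoff's theorem, a_k = floor(k * phi) and b_k = floor(k * phi^2) = a_k + k, where phi = (1 + sqrt(5))/2 is the golden ratio.
phi = (1 + sqrt(5))/2 = 1.618034
phi^2 = phi + 1 = 2.618034
k = 47
k * phi^2 = 47 * 2.618034 = 123.047597
b_47 = floor(k * phi^2) = 123 (check: a_47 + k = 76 + 47 = 123)

123


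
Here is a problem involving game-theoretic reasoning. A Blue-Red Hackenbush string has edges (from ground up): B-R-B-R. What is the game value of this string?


Edges (from ground): B-R-B-R
By Berlekamp's sign-expansion rule, a Blue-Red Hackenbush stalk has the value of the surreal number whose sign sequence is the edge sequence with B -> + and R -> -.
Sign sequence: +-+-
Trace the sign expansion in the surreal number tree, starting from 0:
Edge 1: B (sign +) -> bounds (0, +inf), value = 1
Edge 2: R (sign -) -> bounds (0, 1), value = 1/2
Edge 3: B (sign +) -> bounds (1/2, 1), value = 3/4
Edge 4: R (sign -) -> bounds (1/2, 3/4), value = 5/8
Game value = 5/8

5/8


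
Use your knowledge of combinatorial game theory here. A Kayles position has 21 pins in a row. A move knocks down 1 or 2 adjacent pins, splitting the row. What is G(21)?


Kayles: a move removes 1 or 2 adjacent pins from a contiguous row.
Removing pins from a row of k leaves two independent rows (a, b) with a + b = k - 1 (one pin) or a + b = k - 2 (two pins); an end removal gives a = 0.
By Sprague-Grundy, G(k) = mex{ G(a) XOR G(b) } over all these splits. G(0) = 0.
G(1): splits (0,0):0^0=0 -> mex({0}) = 1
G(2): splits (0,1):0^1=1 (0,0):0^0=0 -> mex({0, 1}) = 2
G(3): splits (0,2):0^2=2 (1,1):1^1=0 (0,1):0^1=1 -> mex({0, 1, 2}) = 3
G(4): splits (0,3):0^3=3 (1,2):1^2=3 (0,2):0^2=2 (1,1):1^1=0 -> mex({0, 2, 3}) = 1
G(5): splits (0,4):0^1=1 (1,3):1^3=2 (2,2):2^2=0 (0,3):0^3=3 (1,2):1^2=3 -> mex({0, 1, 2, 3}) = 4
G(6) = mex({0, 1, 2, 4}) = 3
G(7) = mex({0, 1, 3, 4, 5}) = 2
G(8) = mex({0, 2, 3, 5, 6}) = 1
G(9) = mex({0, 1, 2, 3, 6, 7}) = 4
G(10) = mex({0, 1, 3, 4, 5, 7}) = 2
G(11) = mex({0, 1, 2, 3, 4, 5}) = 6
G(12) = mex({0, 1, 2, 3, 5, 6, 7}) = 4
G(13) = mex({0, 2, 3, 4, 6, 7}) = 1
G(14) = mex({0, 1, 4, 5, 6, 7}) = 2
G(15) = mex({0, 1, 2, 3, 4, 5, 6}) = 7
G(16) = mex({0, 2, 3, 5, 6, 7}) = 1
G(17) = mex({0, 1, 2, 3, 5, 6, 7}) = 4
G(18) = mex({0, 1, 2, 4, 5, 6}) = 3
G(19) = mex({0, 1, 3, 4, 5, 7}) = 2
G(20) = mex({0, 2, 3, 4, 5, 6, 7}) = 1
G(21) = mex({0, 1, 2, 3, 5, 6, 7}) = 4
Therefore G(21) = 4.

4


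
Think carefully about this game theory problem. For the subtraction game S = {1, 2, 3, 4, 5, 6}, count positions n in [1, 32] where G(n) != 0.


Subtraction set S = {1, 2, 3, 4, 5, 6}, so G(n) = n mod 7.
G(n) = 0 when n is a multiple of 7.
Multiples of 7 in [1, 32]: 4
N-positions (nonzero Grundy) = 32 - 4 = 28

28


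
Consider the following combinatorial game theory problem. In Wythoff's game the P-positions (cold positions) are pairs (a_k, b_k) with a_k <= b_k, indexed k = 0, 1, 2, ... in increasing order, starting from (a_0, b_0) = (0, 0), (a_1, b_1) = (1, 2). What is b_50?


By Wythoff's theorem, a_k = floor(k * phi) and b_k = floor(k * phi^2) = a_k + k, where phi = (1 + sqrt(5))/2 is the golden ratio.
phi = (1 + sqrt(5))/2 = 1.618034
phi^2 = phi + 1 = 2.618034
k = 50
k * phi^2 = 50 * 2.618034 = 130.901699
b_50 = floor(k * phi^2) = 130 (check: a_50 + k = 80 + 50 = 130)

130


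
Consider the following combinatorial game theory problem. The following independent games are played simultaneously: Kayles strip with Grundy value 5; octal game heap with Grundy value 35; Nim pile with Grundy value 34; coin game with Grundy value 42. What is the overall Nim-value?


By the Sprague-Grundy theorem, the Grundy value of a sum of games is the XOR of individual Grundy values.
Kayles strip: Grundy value = 5. Running XOR: 0 XOR 5 = 5
octal game heap: Grundy value = 35. Running XOR: 5 XOR 35 = 38
Nim pile: Grundy value = 34. Running XOR: 38 XOR 34 = 4
coin game: Grundy value = 42. Running XOR: 4 XOR 42 = 46
The combined Grundy value is 46.

46


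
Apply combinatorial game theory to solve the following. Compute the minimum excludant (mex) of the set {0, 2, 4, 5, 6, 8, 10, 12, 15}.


Set = {0, 2, 4, 5, 6, 8, 10, 12, 15}
0 is in the set.
1 is NOT in the set. This is the mex.
mex = 1

1


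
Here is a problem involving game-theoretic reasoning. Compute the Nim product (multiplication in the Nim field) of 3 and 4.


Nim multiplication is bilinear over XOR: (u XOR v) * w = (u*w) XOR (v*w).
So we split each operand into its bit components and XOR the pairwise Nim products.
3 = 1 + 2 (as XOR of powers of 2).
4 = 4 (as XOR of powers of 2).
Using the standard Nim-product table on single bits:
  2*2 = 3,   2*4 = 8,   2*8 = 12,
  4*4 = 6,   4*8 = 11,  8*8 = 13,
and  1*x = x (identity), k*l = l*k (commutative).
Pairwise Nim products:
  1 * 4 = 4
  2 * 4 = 8
XOR them: 4 XOR 8 = 12.
Result: 3 * 4 = 12 (in Nim).

12


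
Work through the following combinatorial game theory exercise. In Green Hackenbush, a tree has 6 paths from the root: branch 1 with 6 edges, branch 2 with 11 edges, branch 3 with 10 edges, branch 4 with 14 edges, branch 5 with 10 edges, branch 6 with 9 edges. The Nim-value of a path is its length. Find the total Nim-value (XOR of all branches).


The tree has 6 branches from the ground vertex.
In Green Hackenbush, the Nim-value of a simple path of length k is k.
Branch 1: length 6, Nim-value = 6
Branch 2: length 11, Nim-value = 11
Branch 3: length 10, Nim-value = 10
Branch 4: length 14, Nim-value = 14
Branch 5: length 10, Nim-value = 10
Branch 6: length 9, Nim-value = 9
Total Nim-value = XOR of all branch values:
0 XOR 6 = 6
6 XOR 11 = 13
13 XOR 10 = 7
7 XOR 14 = 9
9 XOR 10 = 3
3 XOR 9 = 10
Nim-value of the tree = 10

10


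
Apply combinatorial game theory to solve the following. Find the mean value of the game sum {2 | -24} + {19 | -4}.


G1 = {2 | -24}, G2 = {19 | -4}
Each is a switch {a | b} with numbers a > b; its mean value is (a + b)/2, and mean value is additive over game sums: m(G1 + G2) = m(G1) + m(G2).
Mean of G1 = (2 + (-24))/2 = -22/2 = -11
Mean of G2 = (19 + (-4))/2 = 15/2 = 15/2
Mean of G1 + G2 = -11 + 15/2 = -7/2

-7/2


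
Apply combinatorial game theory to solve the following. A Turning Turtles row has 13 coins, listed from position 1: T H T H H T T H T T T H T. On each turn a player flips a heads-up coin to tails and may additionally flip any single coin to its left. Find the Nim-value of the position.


Coins: T H T H H T T H T T T H T
Key fact: a single head at position k behaves exactly like a Nim heap of size k (turning it to T and optionally flipping a coin at j < k corresponds to moving the heap from k to j, or to 0), and heads combine as a disjunctive sum (two heads at the same place would cancel, matching j XOR j = 0). So the Nim-value is the XOR of the 1-indexed positions of the heads.
Face-up positions (1-indexed): [2, 4, 5, 8, 12]
XOR 0 with 2: 0 XOR 2 = 2
XOR 2 with 4: 2 XOR 4 = 6
XOR 6 with 5: 6 XOR 5 = 3
XOR 3 with 8: 3 XOR 8 = 11
XOR 11 with 12: 11 XOR 12 = 7
Nim-value = 7

7


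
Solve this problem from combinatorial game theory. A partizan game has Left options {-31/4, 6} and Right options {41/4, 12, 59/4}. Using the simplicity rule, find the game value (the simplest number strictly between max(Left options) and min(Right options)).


Left options: {-31/4, 6}, max = 6
Right options: {41/4, 12, 59/4}, min = 41/4
All options are numbers and max(Left) < min(Right), so by the simplicity theorem the value is the simplest (earliest-born) number strictly between 6 and 41/4.
Integers 7 through 10 all lie strictly between 6 and 41/4.
Among integers, the simplest (lowest birthday = smallest |n|; 0 is born on day 0, +-n on day n) is 7.
No non-integer in the interval can be simpler: if x is a non-integer in the interval, then floor(x) or ceil(x) also lies in the interval (the interval contains an integer), and both are proper prefixes of x's sign expansion, i.e. born earlier. So the game value is 7.
Game value = 7

7


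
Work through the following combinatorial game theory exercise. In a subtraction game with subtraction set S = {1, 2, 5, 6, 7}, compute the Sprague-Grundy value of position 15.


The subtraction set is S = {1, 2, 5, 6, 7}.
G(k) = mex{ G(k - s) : s in S, s <= k }. We compute iteratively: G(0) = 0.
G(1) = mex({0}) = 1
G(2) = mex({0, 1}) = 2
G(3) = mex({1, 2}) = 0
G(4) = mex({0, 2}) = 1
G(5) = mex({0, 1}) = 2
G(6) = mex({0, 1, 2}) = 3
G(7) = mex({0, 1, 2, 3}) = 4
G(8) = mex({0, 1, 2, 3, 4}) = 5
G(9) = mex({0, 1, 2, 4, 5}) = 3
G(10) = mex({0, 1, 2, 3, 5}) = 4
G(11) = mex({1, 2, 3, 4}) = 0
G(12) = mex({0, 2, 3, 4}) = 1
G(13) = mex({0, 1, 3, 4, 5}) = 2
G(14) = mex({1, 2, 3, 4, 5}) = 0
G(15) = mex({0, 2, 3, 4, 5}) = 1
Therefore G(15) = 1.

1


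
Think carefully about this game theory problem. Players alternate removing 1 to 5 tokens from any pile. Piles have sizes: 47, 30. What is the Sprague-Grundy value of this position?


Subtraction set: {1, 2, 3, 4, 5}
For this subtraction set, G(n) = n mod 6 (period = max + 1 = 6).
Pile 1 (size 47): G(47) = 47 mod 6 = 5
Pile 2 (size 30): G(30) = 30 mod 6 = 0
Total Grundy value = XOR of all: 5 XOR 0 = 5

5
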